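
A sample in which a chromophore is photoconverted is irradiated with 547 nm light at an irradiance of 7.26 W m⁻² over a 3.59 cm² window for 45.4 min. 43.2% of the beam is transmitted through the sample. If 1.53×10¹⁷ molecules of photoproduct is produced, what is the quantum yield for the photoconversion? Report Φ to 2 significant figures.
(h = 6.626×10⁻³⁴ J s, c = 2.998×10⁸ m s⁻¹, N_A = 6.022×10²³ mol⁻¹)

Product: 1.53×10¹⁷ / 6.022×10²³ = 2.541×10⁻⁷ mol.
Photon energy at 547 nm: hc/λ = (6.626×10⁻³⁴)(2.998×10⁸)/(547×10⁻⁹) = 3.632×10⁻¹⁹ J.
Energy delivered: (7.26 W m⁻²)(3.59×10⁻⁴ m²)(2724 s) = 7.100 J.
Photons incident: 7.100 / 3.632×10⁻¹⁹ = 1.955×10¹⁹, i.e. 1.955×10¹⁹/6.022×10²³ = 3.246×10⁻⁵ mol.
Fraction absorbed: 1 − 43.2/100 = 0.5680.
Photons absorbed: 0.5680 × 3.246×10⁻⁵ = 1.844×10⁻⁵ mol.
Φ = 2.541×10⁻⁷ mol / 1.844×10⁻⁵ mol photons = 0.014.

Φ = 0.014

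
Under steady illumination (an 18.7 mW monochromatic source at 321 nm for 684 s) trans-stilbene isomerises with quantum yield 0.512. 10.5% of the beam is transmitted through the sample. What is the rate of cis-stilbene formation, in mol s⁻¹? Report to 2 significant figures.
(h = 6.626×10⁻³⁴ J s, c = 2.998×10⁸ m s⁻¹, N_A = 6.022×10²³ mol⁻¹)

2.3×10⁻⁸ mol s⁻¹

Photon energy at 321 nm: hc/λ = (6.626×10⁻³⁴)(2.998×10⁸)/(321×10⁻⁹) = 6.188×10⁻¹⁹ J.
Energy delivered: (18.7 mW)(684 s) = 12.79 J.
Photons incident: 12.79 / 6.188×10⁻¹⁹ = 2.067×10¹⁹, i.e. 2.067×10¹⁹/6.022×10²³ = 3.432×10⁻⁵ mol.
Fraction absorbed: 1 − 10.5/100 = 0.8950.
Photons absorbed: 0.8950 × 3.432×10⁻⁵ = 3.072×10⁻⁵ mol.
Product formed: 0.512 × 3.072×10⁻⁵ = 1.573×10⁻⁵ mol.
Rate: 1.573×10⁻⁵ / 684 s = 2.3×10⁻⁸ mol s⁻¹.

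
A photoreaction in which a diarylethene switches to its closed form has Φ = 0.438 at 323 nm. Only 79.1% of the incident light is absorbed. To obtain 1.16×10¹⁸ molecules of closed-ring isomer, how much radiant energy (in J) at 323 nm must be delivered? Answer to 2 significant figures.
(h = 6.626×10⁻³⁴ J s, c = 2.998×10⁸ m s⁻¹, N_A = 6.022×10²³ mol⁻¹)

2.1 J

Product: 1.16×10¹⁸ / 6.022×10²³ = 1.926×10⁻⁶ mol.
Photons that must be absorbed: 1.926×10⁻⁶ / 0.438 = 4.397×10⁻⁶ mol.
Incident photons needed: 4.397×10⁻⁶ / 0.791 = 5.559×10⁻⁶ mol.
Photon energy: hc/λ = 6.150×10⁻¹⁹ J; per mole, 3.704×10⁵ J mol⁻¹.
Energy required: 5.559×10⁻⁶ × 3.704×10⁵ = 2.1 J.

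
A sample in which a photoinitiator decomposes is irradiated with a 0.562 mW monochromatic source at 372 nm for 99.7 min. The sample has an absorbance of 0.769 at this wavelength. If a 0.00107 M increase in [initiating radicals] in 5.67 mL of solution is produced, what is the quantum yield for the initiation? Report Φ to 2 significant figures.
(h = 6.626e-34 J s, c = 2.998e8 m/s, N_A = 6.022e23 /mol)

Product: (0.00107 M)(0.00567 L) = 6.067e-6 mol.
Photon energy at 372 nm: hc/λ = (6.626e-34)(2.998e8)/(372e-9) = 5.340e-19 J.
Energy delivered: (0.562 mW)(5982 s) = 3.362 J.
Photons incident: 3.362 / 5.340e-19 = 6.296e18, i.e. 6.296e18/6.022e23 = 1.045e-5 mol.
Fraction absorbed: 1 − 10^(−0.769) = 0.8298.
Photons absorbed: 0.8298 × 1.045e-5 = 8.671e-6 mol.
Φ = 6.067e-6 mol / 8.671e-6 mol photons = 0.70.

Φ = 0.70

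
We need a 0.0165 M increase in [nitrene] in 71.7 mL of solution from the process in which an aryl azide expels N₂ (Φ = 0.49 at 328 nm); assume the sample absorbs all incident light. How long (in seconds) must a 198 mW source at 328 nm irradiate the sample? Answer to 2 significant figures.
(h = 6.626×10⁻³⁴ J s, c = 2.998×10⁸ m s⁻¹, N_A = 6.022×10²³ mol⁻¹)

t ≈ 4400 s

Product: (0.0165 M)(0.0717 L) = 0.001183 mol.
Photons that must be absorbed: 0.001183 / 0.49 = 0.002414 mol.
Photon energy: hc/λ = 6.056×10⁻¹⁹ J; per mole, 3.647×10⁵ J mol⁻¹.
Energy required: 0.002414 × 3.647×10⁵ = 880.4 J.
Time: 880.4 J / 0.198 W = 4400 s.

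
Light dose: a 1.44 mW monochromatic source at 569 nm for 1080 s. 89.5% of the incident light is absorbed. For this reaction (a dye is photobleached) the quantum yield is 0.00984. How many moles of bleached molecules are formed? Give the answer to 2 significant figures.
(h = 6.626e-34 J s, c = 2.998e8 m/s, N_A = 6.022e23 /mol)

Photon energy at 569 nm: hc/λ = (6.626e-34)(2.998e8)/(569e-9) = 3.491e-19 J.
Energy delivered: (1.44 mW)(1080 s) = 1.555 J.
Photons incident: 1.555 / 3.491e-19 = 4.454e18, i.e. 4.454e18/6.022e23 = 7.396e-6 mol.
Photons absorbed: 0.895 × 7.396e-6 = 6.619e-6 mol.
Product: Φ × n_abs = 0.00984 × 6.619e-6 = 6.513e-8 mol.

6.5e-8 mol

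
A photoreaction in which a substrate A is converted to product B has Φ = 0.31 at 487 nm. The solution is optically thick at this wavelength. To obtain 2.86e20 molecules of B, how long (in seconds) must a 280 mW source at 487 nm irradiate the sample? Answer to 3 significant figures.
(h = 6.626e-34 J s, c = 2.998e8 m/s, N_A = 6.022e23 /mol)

Product: 2.86e20 / 6.022e23 = 4.749e-4 mol.
Photons that must be absorbed: 4.749e-4 / 0.31 = 0.001532 mol.
Photon energy: hc/λ = 4.079e-19 J; per mole, 2.456e5 J mol⁻¹.
Energy required: 0.001532 × 2.456e5 = 376.3 J.
Time: 376.3 J / 0.28 W = 1340 s.

t ≈ 1340 s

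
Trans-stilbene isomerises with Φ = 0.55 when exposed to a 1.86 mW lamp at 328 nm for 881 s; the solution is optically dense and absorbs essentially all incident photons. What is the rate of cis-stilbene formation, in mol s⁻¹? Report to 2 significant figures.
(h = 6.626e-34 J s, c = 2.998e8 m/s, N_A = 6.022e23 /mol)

Photon energy at 328 nm: hc/λ = (6.626e-34)(2.998e8)/(328e-9) = 6.056e-19 J.
Energy delivered: (1.86 mW)(881 s) = 1.639 J.
Photons incident: 1.639 / 6.056e-19 = 2.706e18, i.e. 2.706e18/6.022e23 = 4.494e-6 mol.
Product formed: 0.55 × 4.494e-6 = 2.472e-6 mol.
Rate: 2.472e-6 / 881 s = 2.8e-9 mol s⁻¹.

2.8e-9 mol s⁻¹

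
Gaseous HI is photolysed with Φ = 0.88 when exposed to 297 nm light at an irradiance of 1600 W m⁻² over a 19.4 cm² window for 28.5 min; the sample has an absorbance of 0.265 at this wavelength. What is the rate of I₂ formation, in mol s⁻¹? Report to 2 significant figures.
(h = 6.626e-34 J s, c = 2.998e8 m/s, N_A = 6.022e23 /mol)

3.1e-6 mol s⁻¹

Photon energy at 297 nm: hc/λ = (6.626e-34)(2.998e8)/(297e-9) = 6.688e-19 J.
Energy delivered: (1600 W m⁻²)(19.4e-4 m²)(1710 s) = 5308 J.
Photons incident: 5308 / 6.688e-19 = 7.937e21, i.e. 7.937e21/6.022e23 = 0.01318 mol.
Fraction absorbed: 1 − 10^(−0.265) = 0.4567.
Photons absorbed: 0.4567 × 0.01318 = 0.006019 mol.
Product formed: 0.88 × 0.006019 = 0.005297 mol.
Rate: 0.005297 / 1710 s = 3.1e-6 mol s⁻¹.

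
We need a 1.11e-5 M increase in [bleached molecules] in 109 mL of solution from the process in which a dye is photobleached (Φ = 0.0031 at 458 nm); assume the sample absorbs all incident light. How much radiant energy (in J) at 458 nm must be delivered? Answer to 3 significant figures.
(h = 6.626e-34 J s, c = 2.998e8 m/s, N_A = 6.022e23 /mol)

102 J

Product: (1.11e-5 M)(0.109 L) = 1.210e-6 mol.
Photons that must be absorbed: 1.210e-6 / 0.0031 = 3.903e-4 mol.
Photon energy: hc/λ = 4.337e-19 J; per mole, 2.612e5 J mol⁻¹.
Energy required: 3.903e-4 × 2.612e5 = 102 J.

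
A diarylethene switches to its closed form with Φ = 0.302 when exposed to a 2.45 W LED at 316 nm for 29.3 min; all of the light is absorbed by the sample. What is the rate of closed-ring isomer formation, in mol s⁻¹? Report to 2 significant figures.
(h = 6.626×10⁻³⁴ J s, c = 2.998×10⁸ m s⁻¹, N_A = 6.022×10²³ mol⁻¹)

2.0×10⁻⁶ mol s⁻¹

Photon energy at 316 nm: hc/λ = (6.626×10⁻³⁴)(2.998×10⁸)/(316×10⁻⁹) = 6.286×10⁻¹⁹ J.
Energy delivered: (2.45 W)(1758 s) = 4307 J.
Photons incident: 4307 / 6.286×10⁻¹⁹ = 6.852×10²¹, i.e. 6.852×10²¹/6.022×10²³ = 0.01138 mol.
Product formed: 0.302 × 0.01138 = 0.003437 mol.
Rate: 0.003437 / 1758 s = 2.0×10⁻⁶ mol s⁻¹.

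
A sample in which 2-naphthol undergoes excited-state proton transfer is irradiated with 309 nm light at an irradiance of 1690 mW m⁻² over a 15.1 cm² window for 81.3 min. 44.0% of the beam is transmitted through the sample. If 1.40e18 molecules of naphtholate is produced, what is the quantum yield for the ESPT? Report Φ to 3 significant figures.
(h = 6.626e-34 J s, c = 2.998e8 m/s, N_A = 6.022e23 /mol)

Φ = 0.129

Product: 1.40e18 / 6.022e23 = 2.325e-6 mol.
Photon energy at 309 nm: hc/λ = (6.626e-34)(2.998e8)/(309e-9) = 6.429e-19 J.
Energy delivered: (1690 mW m⁻²)(15.1e-4 m²)(4878 s) = 12.45 J.
Photons incident: 12.45 / 6.429e-19 = 1.937e19, i.e. 1.937e19/6.022e23 = 3.217e-5 mol.
Fraction absorbed: 1 − 44.0/100 = 0.5600.
Photons absorbed: 0.5600 × 3.217e-5 = 1.802e-5 mol.
Φ = 2.325e-6 mol / 1.802e-5 mol photons = 0.129.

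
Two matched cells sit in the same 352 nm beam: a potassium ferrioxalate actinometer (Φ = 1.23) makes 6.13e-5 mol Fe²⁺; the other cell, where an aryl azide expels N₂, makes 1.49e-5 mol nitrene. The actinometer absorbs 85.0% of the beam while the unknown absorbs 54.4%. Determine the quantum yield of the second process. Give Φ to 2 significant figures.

Photons absorbed by the actinometer: 6.13e-5 / 1.23 = 4.984e-5 mol.
Incident flux: 4.984e-5 / 0.850 = 5.864e-5 einstein.
Absorbed by unknown: 0.544 × 5.864e-5 = 3.190e-5 mol.
Φ(unknown) = 1.49e-5 / 3.190e-5 = 0.47.

Φ = 0.47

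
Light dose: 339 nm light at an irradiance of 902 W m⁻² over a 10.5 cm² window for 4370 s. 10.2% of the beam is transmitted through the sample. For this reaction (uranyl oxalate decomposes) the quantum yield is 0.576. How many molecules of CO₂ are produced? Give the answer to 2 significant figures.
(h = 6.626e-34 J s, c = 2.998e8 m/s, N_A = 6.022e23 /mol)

Photon energy at 339 nm: hc/λ = (6.626e-34)(2.998e8)/(339e-9) = 5.860e-19 J.
Energy delivered: (902 W m⁻²)(10.5e-4 m²)(4370 s) = 4139 J.
Photons incident: 4139 / 5.860e-19 = 7.063e21, i.e. 7.063e21/6.022e23 = 0.01173 mol.
Fraction absorbed: 1 − 10.2/100 = 0.8980.
Photons absorbed: 0.8980 × 0.01173 = 0.01053 mol.
Product: Φ × n_abs = 0.576 × 0.01053 = 0.006065 mol.
As a count: 0.006065 × 6.022e23 = 3.7e21.

3.7e21 molecules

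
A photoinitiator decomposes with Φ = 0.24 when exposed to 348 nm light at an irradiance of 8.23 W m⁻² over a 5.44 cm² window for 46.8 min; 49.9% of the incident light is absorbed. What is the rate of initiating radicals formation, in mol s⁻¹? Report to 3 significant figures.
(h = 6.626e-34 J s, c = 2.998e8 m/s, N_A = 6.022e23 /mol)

Photon energy at 348 nm: hc/λ = (6.626e-34)(2.998e8)/(348e-9) = 5.708e-19 J.
Energy delivered: (8.23 W m⁻²)(5.44e-4 m²)(2808 s) = 12.57 J.
Photons incident: 12.57 / 5.708e-19 = 2.202e19, i.e. 2.202e19/6.022e23 = 3.657e-5 mol.
Photons absorbed: 0.499 × 3.657e-5 = 1.825e-5 mol.
Product formed: 0.24 × 1.825e-5 = 4.380e-6 mol.
Rate: 4.380e-6 / 2808 s = 1.56e-9 mol s⁻¹.

1.56e-9 mol s⁻¹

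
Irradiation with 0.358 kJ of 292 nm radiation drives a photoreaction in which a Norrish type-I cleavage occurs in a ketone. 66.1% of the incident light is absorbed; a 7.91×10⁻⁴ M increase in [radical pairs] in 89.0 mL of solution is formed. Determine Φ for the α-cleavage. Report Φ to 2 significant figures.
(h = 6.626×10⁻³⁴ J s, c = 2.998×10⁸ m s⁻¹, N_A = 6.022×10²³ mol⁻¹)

Product: (7.91×10⁻⁴ M)(0.089 L) = 7.040×10⁻⁵ mol.
Photon energy at 292 nm: hc/λ = (6.626×10⁻³⁴)(2.998×10⁸)/(292×10⁻⁹) = 6.803×10⁻¹⁹ J.
Incident energy: 0.358 kJ = 358 J.
Photons incident: 358 / 6.803×10⁻¹⁹ = 5.262×10²⁰, i.e. 5.262×10²⁰/6.022×10²³ = 8.738×10⁻⁴ mol.
Photons absorbed: 0.661 × 8.738×10⁻⁴ = 5.776×10⁻⁴ mol.
Φ = 7.040×10⁻⁵ mol / 5.776×10⁻⁴ mol photons = 0.12.

Φ = 0.12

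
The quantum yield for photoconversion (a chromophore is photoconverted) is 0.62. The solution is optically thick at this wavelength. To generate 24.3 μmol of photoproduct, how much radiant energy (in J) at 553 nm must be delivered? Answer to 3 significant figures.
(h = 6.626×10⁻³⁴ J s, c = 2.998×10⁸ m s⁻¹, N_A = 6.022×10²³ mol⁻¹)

Product: 24.3 μmol = 2.43×10⁻⁵ mol.
Photons that must be absorbed: 2.43×10⁻⁵ / 0.62 = 3.919×10⁻⁵ mol.
Photon energy: hc/λ = 3.592×10⁻¹⁹ J; per mole, 2.163×10⁵ J mol⁻¹.
Energy required: 3.919×10⁻⁵ × 2.163×10⁵ = 8.48 J.

8.48 J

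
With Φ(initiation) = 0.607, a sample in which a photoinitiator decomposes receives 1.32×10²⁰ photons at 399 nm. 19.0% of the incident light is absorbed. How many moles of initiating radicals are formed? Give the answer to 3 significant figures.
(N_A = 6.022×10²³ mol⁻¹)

2.53×10⁻⁵ mol

Moles of photons: 1.32×10²⁰ / 6.022×10²³ = 2.192×10⁻⁴ mol.
Photons absorbed: 0.190 × 2.192×10⁻⁴ = 4.165×10⁻⁵ mol.
Product: Φ × n_abs = 0.607 × 4.165×10⁻⁵ = 2.528×10⁻⁵ mol.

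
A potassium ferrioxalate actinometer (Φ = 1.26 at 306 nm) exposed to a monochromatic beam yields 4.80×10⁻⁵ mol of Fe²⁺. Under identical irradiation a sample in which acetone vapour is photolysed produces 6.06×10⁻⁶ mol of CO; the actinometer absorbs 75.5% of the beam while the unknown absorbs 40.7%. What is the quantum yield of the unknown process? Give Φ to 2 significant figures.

Photons absorbed by the actinometer: 4.80×10⁻⁵ / 1.26 = 3.810×10⁻⁵ mol.
Incident flux: 3.810×10⁻⁵ / 0.755 = 5.046×10⁻⁵ einstein.
Absorbed by unknown: 0.407 × 5.046×10⁻⁵ = 2.054×10⁻⁵ mol.
Φ(unknown) = 6.06×10⁻⁶ / 2.054×10⁻⁵ = 0.30.

Φ = 0.30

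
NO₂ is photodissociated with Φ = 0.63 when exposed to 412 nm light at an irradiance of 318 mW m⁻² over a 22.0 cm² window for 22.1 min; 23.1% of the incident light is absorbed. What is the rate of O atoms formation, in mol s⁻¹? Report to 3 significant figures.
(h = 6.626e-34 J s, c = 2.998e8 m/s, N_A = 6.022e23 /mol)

Photon energy at 412 nm: hc/λ = (6.626e-34)(2.998e8)/(412e-9) = 4.822e-19 J.
Energy delivered: (318 mW m⁻²)(22.0e-4 m²)(1326 s) = 0.9277 J.
Photons incident: 0.9277 / 4.822e-19 = 1.924e18, i.e. 1.924e18/6.022e23 = 3.195e-6 mol.
Photons absorbed: 0.231 × 3.195e-6 = 7.380e-7 mol.
Product formed: 0.63 × 7.380e-7 = 4.649e-7 mol.
Rate: 4.649e-7 / 1326 s = 3.51e-10 mol s⁻¹.

3.51e-10 mol s⁻¹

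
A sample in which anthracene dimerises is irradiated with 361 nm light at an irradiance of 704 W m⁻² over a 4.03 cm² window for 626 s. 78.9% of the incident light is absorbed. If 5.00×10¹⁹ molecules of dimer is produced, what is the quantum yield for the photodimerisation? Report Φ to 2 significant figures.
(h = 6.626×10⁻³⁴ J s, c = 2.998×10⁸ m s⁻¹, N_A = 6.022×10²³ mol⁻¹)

Product: 5.00×10¹⁹ / 6.022×10²³ = 8.303×10⁻⁵ mol.
Photon energy at 361 nm: hc/λ = (6.626×10⁻³⁴)(2.998×10⁸)/(361×10⁻⁹) = 5.503×10⁻¹⁹ J.
Energy delivered: (704 W m⁻²)(4.03×10⁻⁴ m²)(626 s) = 177.6 J.
Photons incident: 177.6 / 5.503×10⁻¹⁹ = 3.227×10²⁰, i.e. 3.227×10²⁰/6.022×10²³ = 5.359×10⁻⁴ mol.
Photons absorbed: 0.789 × 5.359×10⁻⁴ = 4.228×10⁻⁴ mol.
Φ = 8.303×10⁻⁵ mol / 4.228×10⁻⁴ mol photons = 0.20.

Φ = 0.20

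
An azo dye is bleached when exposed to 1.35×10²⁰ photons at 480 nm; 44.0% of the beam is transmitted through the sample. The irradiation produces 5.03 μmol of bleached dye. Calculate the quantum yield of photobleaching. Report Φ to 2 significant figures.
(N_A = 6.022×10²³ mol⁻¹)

Φ = 0.040

Product: 5.03 μmol = 5.03×10⁻⁶ mol.
Moles of photons: 1.35×10²⁰ / 6.022×10²³ = 2.242×10⁻⁴ mol.
Fraction absorbed: 1 − 44.0/100 = 0.5600.
Photons absorbed: 0.5600 × 2.242×10⁻⁴ = 1.256×10⁻⁴ mol.
Φ = 5.03×10⁻⁶ mol / 1.256×10⁻⁴ mol photons = 0.040.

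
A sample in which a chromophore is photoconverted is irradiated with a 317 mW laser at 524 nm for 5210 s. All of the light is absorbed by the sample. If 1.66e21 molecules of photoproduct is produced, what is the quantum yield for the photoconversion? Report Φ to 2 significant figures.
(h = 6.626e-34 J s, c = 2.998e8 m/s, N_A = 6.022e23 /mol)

Φ = 0.38

Product: 1.66e21 / 6.022e23 = 0.002757 mol.
Photon energy at 524 nm: hc/λ = (6.626e-34)(2.998e8)/(524e-9) = 3.791e-19 J.
Energy delivered: (317 mW)(5210 s) = 1652 J.
Photons incident: 1652 / 3.791e-19 = 4.358e21, i.e. 4.358e21/6.022e23 = 0.007237 mol.
Φ = 0.002757 mol / 0.007237 mol photons = 0.38.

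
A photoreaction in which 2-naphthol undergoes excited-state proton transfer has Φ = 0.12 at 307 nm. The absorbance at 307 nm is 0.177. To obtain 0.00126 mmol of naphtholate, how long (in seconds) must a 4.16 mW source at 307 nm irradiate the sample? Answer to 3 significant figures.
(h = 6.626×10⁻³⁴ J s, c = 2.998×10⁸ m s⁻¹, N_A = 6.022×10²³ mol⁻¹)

Product: 0.00126 mmol = 1.26×10⁻⁶ mol.
Photons that must be absorbed: 1.26×10⁻⁶ / 0.12 = 1.050×10⁻⁵ mol.
Fraction absorbed: 1 − 10^(−0.177) = 0.3347.
Incident photons needed: 1.050×10⁻⁵ / 0.3347 = 3.137×10⁻⁵ mol.
Photon energy: hc/λ = 6.471×10⁻¹⁹ J; per mole, 3.897×10⁵ J mol⁻¹.
Energy required: 3.137×10⁻⁵ × 3.897×10⁵ = 12.22 J.
Time: 12.22 J / 0.00416 W = 2940 s.

t ≈ 2940 s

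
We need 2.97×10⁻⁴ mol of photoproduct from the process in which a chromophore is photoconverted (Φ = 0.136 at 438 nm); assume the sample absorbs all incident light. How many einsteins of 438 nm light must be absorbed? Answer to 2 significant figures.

Photons that must be absorbed: 2.97×10⁻⁴ / 0.136 = 0.002184 mol.

0.0022 einstein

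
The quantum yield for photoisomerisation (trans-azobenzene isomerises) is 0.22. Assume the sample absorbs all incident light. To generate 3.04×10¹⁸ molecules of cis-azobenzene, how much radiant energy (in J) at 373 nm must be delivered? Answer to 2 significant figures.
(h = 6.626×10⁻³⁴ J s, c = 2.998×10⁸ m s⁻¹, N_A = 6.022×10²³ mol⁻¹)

Product: 3.04×10¹⁸ / 6.022×10²³ = 5.048×10⁻⁶ mol.
Photons that must be absorbed: 5.048×10⁻⁶ / 0.22 = 2.295×10⁻⁵ mol.
Photon energy: hc/λ = 5.326×10⁻¹⁹ J; per mole, 3.207×10⁵ J mol⁻¹.
Energy required: 2.295×10⁻⁵ × 3.207×10⁵ = 7.4 J.

7.4 J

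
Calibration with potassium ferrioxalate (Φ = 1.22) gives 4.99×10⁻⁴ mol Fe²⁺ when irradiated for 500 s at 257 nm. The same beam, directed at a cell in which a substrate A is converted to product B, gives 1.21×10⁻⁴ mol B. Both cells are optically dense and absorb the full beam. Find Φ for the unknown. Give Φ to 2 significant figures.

Photons absorbed by the actinometer: 4.99×10⁻⁴ / 1.22 = 4.090×10⁻⁴ mol.
Φ(unknown) = 1.21×10⁻⁴ / 4.090×10⁻⁴ = 0.30.

Φ = 0.30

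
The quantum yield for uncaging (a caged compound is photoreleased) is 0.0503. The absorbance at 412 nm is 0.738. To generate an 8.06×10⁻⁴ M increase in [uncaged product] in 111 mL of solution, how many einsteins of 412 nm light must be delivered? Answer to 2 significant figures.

0.0022 einstein

Product: (8.06×10⁻⁴ M)(0.111 L) = 8.947×10⁻⁵ mol.
Photons that must be absorbed: 8.947×10⁻⁵ / 0.0503 = 0.001779 mol.
Fraction absorbed: 1 − 10^(−0.738) = 0.8172.
Incident photons needed: 0.001779 / 0.8172 = 0.002177 mol.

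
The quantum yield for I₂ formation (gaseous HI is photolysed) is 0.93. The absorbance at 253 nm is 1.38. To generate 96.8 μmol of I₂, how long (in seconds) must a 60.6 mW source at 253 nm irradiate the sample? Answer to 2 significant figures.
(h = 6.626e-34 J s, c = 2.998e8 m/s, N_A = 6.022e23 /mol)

t ≈ 850 s

Product: 96.8 μmol = 9.68e-5 mol.
Photons that must be absorbed: 9.68e-5 / 0.93 = 1.041e-4 mol.
Fraction absorbed: 1 − 10^(−1.38) = 0.9583.
Incident photons needed: 1.041e-4 / 0.9583 = 1.086e-4 mol.
Photon energy: hc/λ = 7.852e-19 J; per mole, 4.728e5 J mol⁻¹.
Energy required: 1.086e-4 × 4.728e5 = 51.35 J.
Time: 51.35 J / 0.0606 W = 850 s.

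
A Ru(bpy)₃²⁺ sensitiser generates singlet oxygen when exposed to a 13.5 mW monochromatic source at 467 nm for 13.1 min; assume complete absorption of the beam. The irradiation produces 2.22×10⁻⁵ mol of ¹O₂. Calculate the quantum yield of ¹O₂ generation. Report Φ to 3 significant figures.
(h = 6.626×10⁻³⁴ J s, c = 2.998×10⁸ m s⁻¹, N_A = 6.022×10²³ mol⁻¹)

Photon energy at 467 nm: hc/λ = (6.626×10⁻³⁴)(2.998×10⁸)/(467×10⁻⁹) = 4.254×10⁻¹⁹ J.
Energy delivered: (13.5 mW)(786 s) = 10.61 J.
Photons incident: 10.61 / 4.254×10⁻¹⁹ = 2.494×10¹⁹, i.e. 2.494×10¹⁹/6.022×10²³ = 4.141×10⁻⁵ mol.
Φ = 2.22×10⁻⁵ mol / 4.141×10⁻⁵ mol photons = 0.536.

Φ = 0.536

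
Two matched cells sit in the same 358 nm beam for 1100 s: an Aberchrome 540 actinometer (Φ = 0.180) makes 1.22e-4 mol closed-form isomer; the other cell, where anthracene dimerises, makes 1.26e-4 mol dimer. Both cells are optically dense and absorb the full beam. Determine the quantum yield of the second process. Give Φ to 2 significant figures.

Photons absorbed by the actinometer: 1.22e-4 / 0.180 = 6.778e-4 mol.
Φ(unknown) = 1.26e-4 / 6.778e-4 = 0.19.

Φ = 0.19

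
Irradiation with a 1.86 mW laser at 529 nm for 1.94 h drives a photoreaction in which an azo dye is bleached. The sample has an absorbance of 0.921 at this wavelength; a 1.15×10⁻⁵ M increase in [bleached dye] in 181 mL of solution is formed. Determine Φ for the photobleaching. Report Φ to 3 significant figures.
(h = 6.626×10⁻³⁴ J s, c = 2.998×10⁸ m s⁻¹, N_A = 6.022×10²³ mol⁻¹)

Φ = 0.0412

Product: (1.15×10⁻⁵ M)(0.181 L) = 2.082×10⁻⁶ mol.
Photon energy at 529 nm: hc/λ = (6.626×10⁻³⁴)(2.998×10⁸)/(529×10⁻⁹) = 3.755×10⁻¹⁹ J.
Energy delivered: (1.86 mW)(6984 s) = 12.99 J.
Photons incident: 12.99 / 3.755×10⁻¹⁹ = 3.459×10¹⁹, i.e. 3.459×10¹⁹/6.022×10²³ = 5.744×10⁻⁵ mol.
Fraction absorbed: 1 − 10^(−0.921) = 0.8801.
Photons absorbed: 0.8801 × 5.744×10⁻⁵ = 5.055×10⁻⁵ mol.
Φ = 2.082×10⁻⁶ mol / 5.055×10⁻⁵ mol photons = 0.0412.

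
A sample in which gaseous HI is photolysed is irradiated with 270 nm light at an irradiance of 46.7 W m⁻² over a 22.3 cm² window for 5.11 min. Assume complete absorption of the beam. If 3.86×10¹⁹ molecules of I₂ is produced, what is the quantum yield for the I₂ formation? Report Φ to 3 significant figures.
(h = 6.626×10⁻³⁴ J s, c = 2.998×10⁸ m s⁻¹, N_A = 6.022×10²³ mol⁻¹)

Φ = 0.889

Product: 3.86×10¹⁹ / 6.022×10²³ = 6.410×10⁻⁵ mol.
Photon energy at 270 nm: hc/λ = (6.626×10⁻³⁴)(2.998×10⁸)/(270×10⁻⁹) = 7.357×10⁻¹⁹ J.
Energy delivered: (46.7 W m⁻²)(22.3×10⁻⁴ m²)(306.6 s) = 31.93 J.
Photons incident: 31.93 / 7.357×10⁻¹⁹ = 4.340×10¹⁹, i.e. 4.340×10¹⁹/6.022×10²³ = 7.207×10⁻⁵ mol.
Φ = 6.410×10⁻⁵ mol / 7.207×10⁻⁵ mol photons = 0.889.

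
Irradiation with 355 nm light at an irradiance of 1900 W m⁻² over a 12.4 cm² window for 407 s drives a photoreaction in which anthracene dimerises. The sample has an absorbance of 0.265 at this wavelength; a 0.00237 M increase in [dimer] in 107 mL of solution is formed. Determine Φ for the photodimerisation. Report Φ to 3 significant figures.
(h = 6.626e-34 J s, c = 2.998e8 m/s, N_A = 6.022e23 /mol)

Φ = 0.195

Product: (0.00237 M)(0.107 L) = 2.536e-4 mol.
Photon energy at 355 nm: hc/λ = (6.626e-34)(2.998e8)/(355e-9) = 5.596e-19 J.
Energy delivered: (1900 W m⁻²)(12.4e-4 m²)(407 s) = 958.9 J.
Photons incident: 958.9 / 5.596e-19 = 1.714e21, i.e. 1.714e21/6.022e23 = 0.002846 mol.
Fraction absorbed: 1 − 10^(−0.265) = 0.4567.
Photons absorbed: 0.4567 × 0.002846 = 0.001300 mol.
Φ = 2.536e-4 mol / 0.001300 mol photons = 0.195.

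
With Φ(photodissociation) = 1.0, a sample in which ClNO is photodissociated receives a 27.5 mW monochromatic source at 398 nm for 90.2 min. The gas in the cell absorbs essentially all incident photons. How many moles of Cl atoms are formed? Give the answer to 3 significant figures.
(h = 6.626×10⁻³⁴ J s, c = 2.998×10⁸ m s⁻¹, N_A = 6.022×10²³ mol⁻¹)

Photon energy at 398 nm: hc/λ = (6.626×10⁻³⁴)(2.998×10⁸)/(398×10⁻⁹) = 4.991×10⁻¹⁹ J.
Energy delivered: (27.5 mW)(5412 s) = 148.8 J.
Photons incident: 148.8 / 4.991×10⁻¹⁹ = 2.981×10²⁰, i.e. 2.981×10²⁰/6.022×10²³ = 4.950×10⁻⁴ mol.
Product: Φ × n_abs = 1.0 × 4.950×10⁻⁴ = 4.950×10⁻⁴ mol.

4.95×10⁻⁴ mol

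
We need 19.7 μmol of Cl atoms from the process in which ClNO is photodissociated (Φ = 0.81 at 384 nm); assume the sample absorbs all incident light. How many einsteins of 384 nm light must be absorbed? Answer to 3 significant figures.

Product: 19.7 μmol = 1.97×10⁻⁵ mol.
Photons that must be absorbed: 1.97×10⁻⁵ / 0.81 = 2.432×10⁻⁵ mol.

2.43×10⁻⁵ einstein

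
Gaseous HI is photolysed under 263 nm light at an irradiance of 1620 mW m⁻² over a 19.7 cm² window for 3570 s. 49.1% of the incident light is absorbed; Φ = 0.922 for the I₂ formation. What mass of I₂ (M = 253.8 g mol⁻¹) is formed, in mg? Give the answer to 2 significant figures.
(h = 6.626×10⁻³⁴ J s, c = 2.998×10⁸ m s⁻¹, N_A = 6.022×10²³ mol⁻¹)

Photon energy at 263 nm: hc/λ = (6.626×10⁻³⁴)(2.998×10⁸)/(263×10⁻⁹) = 7.553×10⁻¹⁹ J.
Energy delivered: (1620 mW m⁻²)(19.7×10⁻⁴ m²)(3570 s) = 11.39 J.
Photons incident: 11.39 / 7.553×10⁻¹⁹ = 1.508×10¹⁹, i.e. 1.508×10¹⁹/6.022×10²³ = 2.504×10⁻⁵ mol.
Photons absorbed: 0.491 × 2.504×10⁻⁵ = 1.229×10⁻⁵ mol.
Product: Φ × n_abs = 0.922 × 1.229×10⁻⁵ = 1.133×10⁻⁵ mol.
Mass: 1.133×10⁻⁵ × 253.8 = 0.002876 g = 2.9 mg.

2.9 mg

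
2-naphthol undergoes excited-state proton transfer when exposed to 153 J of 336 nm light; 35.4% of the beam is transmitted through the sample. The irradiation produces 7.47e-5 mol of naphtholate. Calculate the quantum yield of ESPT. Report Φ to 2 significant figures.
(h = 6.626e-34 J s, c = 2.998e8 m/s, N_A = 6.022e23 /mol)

Φ = 0.27

Photon energy at 336 nm: hc/λ = (6.626e-34)(2.998e8)/(336e-9) = 5.912e-19 J.
Photons incident: 153 / 5.912e-19 = 2.588e20, i.e. 2.588e20/6.022e23 = 4.298e-4 mol.
Fraction absorbed: 1 − 35.4/100 = 0.6460.
Photons absorbed: 0.6460 × 4.298e-4 = 2.777e-4 mol.
Φ = 7.47e-5 mol / 2.777e-4 mol photons = 0.27.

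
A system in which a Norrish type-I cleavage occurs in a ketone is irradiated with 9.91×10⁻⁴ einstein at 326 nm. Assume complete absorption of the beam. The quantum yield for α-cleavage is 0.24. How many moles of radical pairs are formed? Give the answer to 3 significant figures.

Product: Φ × n_abs = 0.24 × 9.91×10⁻⁴ = 2.378×10⁻⁴ mol.

2.38×10⁻⁴ mol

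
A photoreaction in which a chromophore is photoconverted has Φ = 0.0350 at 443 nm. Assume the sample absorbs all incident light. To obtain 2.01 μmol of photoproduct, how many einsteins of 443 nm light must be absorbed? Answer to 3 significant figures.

Product: 2.01 μmol = 2.01×10⁻⁶ mol.
Photons that must be absorbed: 2.01×10⁻⁶ / 0.0350 = 5.743×10⁻⁵ mol.

5.74×10⁻⁵ einstein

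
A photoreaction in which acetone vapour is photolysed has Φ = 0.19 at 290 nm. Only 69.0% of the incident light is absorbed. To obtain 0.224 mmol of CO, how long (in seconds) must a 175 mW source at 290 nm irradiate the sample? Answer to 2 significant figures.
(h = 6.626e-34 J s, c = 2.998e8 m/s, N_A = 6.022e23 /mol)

t ≈ 4000 s

Product: 0.224 mmol = 2.24e-4 mol.
Photons that must be absorbed: 2.24e-4 / 0.19 = 0.001179 mol.
Incident photons needed: 0.001179 / 0.690 = 0.001709 mol.
Photon energy: hc/λ = 6.850e-19 J; per mole, 4.125e5 J mol⁻¹.
Energy required: 0.001709 × 4.125e5 = 705.0 J.
Time: 705.0 J / 0.175 W = 4000 s.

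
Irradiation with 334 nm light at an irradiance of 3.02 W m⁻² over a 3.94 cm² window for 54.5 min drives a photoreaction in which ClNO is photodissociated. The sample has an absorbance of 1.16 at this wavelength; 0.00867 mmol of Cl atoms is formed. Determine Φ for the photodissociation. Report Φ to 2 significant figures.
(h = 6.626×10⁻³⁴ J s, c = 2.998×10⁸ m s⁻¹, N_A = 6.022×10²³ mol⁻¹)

Product: 0.00867 mmol = 8.67×10⁻⁶ mol.
Photon energy at 334 nm: hc/λ = (6.626×10⁻³⁴)(2.998×10⁸)/(334×10⁻⁹) = 5.948×10⁻¹⁹ J.
Energy delivered: (3.02 W m⁻²)(3.94×10⁻⁴ m²)(3270 s) = 3.891 J.
Photons incident: 3.891 / 5.948×10⁻¹⁹ = 6.542×10¹⁸, i.e. 6.542×10¹⁸/6.022×10²³ = 1.086×10⁻⁵ mol.
Fraction absorbed: 1 − 10^(−1.16) = 0.9308.
Photons absorbed: 0.9308 × 1.086×10⁻⁵ = 1.011×10⁻⁵ mol.
Φ = 8.67×10⁻⁶ mol / 1.011×10⁻⁵ mol photons = 0.86.

Φ = 0.86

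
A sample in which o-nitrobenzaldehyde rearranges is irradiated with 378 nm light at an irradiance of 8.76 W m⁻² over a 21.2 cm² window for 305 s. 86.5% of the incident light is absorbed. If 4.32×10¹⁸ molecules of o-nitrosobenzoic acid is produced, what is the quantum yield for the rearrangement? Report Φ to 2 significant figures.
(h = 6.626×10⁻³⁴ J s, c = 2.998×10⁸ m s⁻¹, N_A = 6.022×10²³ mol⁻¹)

Product: 4.32×10¹⁸ / 6.022×10²³ = 7.174×10⁻⁶ mol.
Photon energy at 378 nm: hc/λ = (6.626×10⁻³⁴)(2.998×10⁸)/(378×10⁻⁹) = 5.255×10⁻¹⁹ J.
Energy delivered: (8.76 W m⁻²)(21.2×10⁻⁴ m²)(305 s) = 5.664 J.
Photons incident: 5.664 / 5.255×10⁻¹⁹ = 1.078×10¹⁹, i.e. 1.078×10¹⁹/6.022×10²³ = 1.790×10⁻⁵ mol.
Photons absorbed: 0.865 × 1.790×10⁻⁵ = 1.548×10⁻⁵ mol.
Φ = 7.174×10⁻⁶ mol / 1.548×10⁻⁵ mol photons = 0.46.

Φ = 0.46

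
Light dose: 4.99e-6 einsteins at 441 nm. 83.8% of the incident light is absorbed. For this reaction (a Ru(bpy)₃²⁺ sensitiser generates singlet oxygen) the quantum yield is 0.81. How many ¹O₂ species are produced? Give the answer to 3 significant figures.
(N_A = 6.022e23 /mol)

Photons absorbed: 0.838 × 4.99e-6 = 4.182e-6 mol.
Product: Φ × n_abs = 0.81 × 4.182e-6 = 3.387e-6 mol.
As a count: 3.387e-6 × 6.022e23 = 2.04e18.

2.04e18 species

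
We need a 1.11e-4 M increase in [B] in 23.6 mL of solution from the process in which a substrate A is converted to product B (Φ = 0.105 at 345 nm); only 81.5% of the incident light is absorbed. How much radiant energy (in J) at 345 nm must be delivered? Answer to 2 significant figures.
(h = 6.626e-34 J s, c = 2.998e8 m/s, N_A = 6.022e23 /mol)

11 J

Product: (1.11e-4 M)(0.0236 L) = 2.620e-6 mol.
Photons that must be absorbed: 2.620e-6 / 0.105 = 2.495e-5 mol.
Incident photons needed: 2.495e-5 / 0.815 = 3.061e-5 mol.
Photon energy: hc/λ = 5.758e-19 J; per mole, 3.467e5 J mol⁻¹.
Energy required: 3.061e-5 × 3.467e5 = 11 J.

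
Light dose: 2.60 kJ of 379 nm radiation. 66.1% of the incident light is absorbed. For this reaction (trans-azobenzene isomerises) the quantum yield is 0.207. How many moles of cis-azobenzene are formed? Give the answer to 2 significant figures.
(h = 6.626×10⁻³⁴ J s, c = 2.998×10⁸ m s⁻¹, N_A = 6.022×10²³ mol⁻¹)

0.0011 mol

Photon energy at 379 nm: hc/λ = (6.626×10⁻³⁴)(2.998×10⁸)/(379×10⁻⁹) = 5.241×10⁻¹⁹ J.
Incident energy: 2.60 kJ = 2600 J.
Photons incident: 2600 / 5.241×10⁻¹⁹ = 4.961×10²¹, i.e. 4.961×10²¹/6.022×10²³ = 0.008238 mol.
Photons absorbed: 0.661 × 0.008238 = 0.005445 mol.
Product: Φ × n_abs = 0.207 × 0.005445 = 0.001127 mol.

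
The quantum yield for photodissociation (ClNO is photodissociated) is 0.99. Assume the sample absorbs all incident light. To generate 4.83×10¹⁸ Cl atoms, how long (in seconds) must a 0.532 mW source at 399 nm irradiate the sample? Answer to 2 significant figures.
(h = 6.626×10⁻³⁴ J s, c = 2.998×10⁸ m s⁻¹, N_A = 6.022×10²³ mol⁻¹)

t ≈ 4600 s

Product: 4.83×10¹⁸ / 6.022×10²³ = 8.021×10⁻⁶ mol.
Photons that must be absorbed: 8.021×10⁻⁶ / 0.99 = 8.102×10⁻⁶ mol.
Photon energy: hc/λ = 4.979×10⁻¹⁹ J; per mole, 2.998×10⁵ J mol⁻¹.
Energy required: 8.102×10⁻⁶ × 2.998×10⁵ = 2.429 J.
Time: 2.429 J / 0.000532 W = 4600 s.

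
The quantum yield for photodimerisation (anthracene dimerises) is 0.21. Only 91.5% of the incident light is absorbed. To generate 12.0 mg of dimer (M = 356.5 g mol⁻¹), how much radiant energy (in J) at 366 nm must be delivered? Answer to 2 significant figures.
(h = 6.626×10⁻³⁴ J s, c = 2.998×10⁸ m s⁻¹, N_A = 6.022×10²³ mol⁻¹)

Product: 12.0 mg / 356.5 g mol⁻¹ = 3.366×10⁻⁵ mol.
Photons that must be absorbed: 3.366×10⁻⁵ / 0.21 = 1.603×10⁻⁴ mol.
Incident photons needed: 1.603×10⁻⁴ / 0.915 = 1.752×10⁻⁴ mol.
Photon energy: hc/λ = 5.428×10⁻¹⁹ J; per mole, 3.269×10⁵ J mol⁻¹.
Energy required: 1.752×10⁻⁴ × 3.269×10⁵ = 57 J.

57 J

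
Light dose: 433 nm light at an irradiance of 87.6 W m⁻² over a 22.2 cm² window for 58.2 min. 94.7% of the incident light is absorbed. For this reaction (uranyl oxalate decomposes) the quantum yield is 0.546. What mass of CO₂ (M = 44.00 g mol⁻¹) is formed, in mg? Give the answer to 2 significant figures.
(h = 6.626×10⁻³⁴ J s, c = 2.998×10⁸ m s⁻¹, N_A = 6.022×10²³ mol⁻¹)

56 mg

Photon energy at 433 nm: hc/λ = (6.626×10⁻³⁴)(2.998×10⁸)/(433×10⁻⁹) = 4.588×10⁻¹⁹ J.
Energy delivered: (87.6 W m⁻²)(22.2×10⁻⁴ m²)(3492 s) = 679.1 J.
Photons incident: 679.1 / 4.588×10⁻¹⁹ = 1.480×10²¹, i.e. 1.480×10²¹/6.022×10²³ = 0.002458 mol.
Photons absorbed: 0.947 × 0.002458 = 0.002328 mol.
Product: Φ × n_abs = 0.546 × 0.002328 = 0.001271 mol.
Mass: 0.001271 × 44.00 = 0.05592 g = 56 mg.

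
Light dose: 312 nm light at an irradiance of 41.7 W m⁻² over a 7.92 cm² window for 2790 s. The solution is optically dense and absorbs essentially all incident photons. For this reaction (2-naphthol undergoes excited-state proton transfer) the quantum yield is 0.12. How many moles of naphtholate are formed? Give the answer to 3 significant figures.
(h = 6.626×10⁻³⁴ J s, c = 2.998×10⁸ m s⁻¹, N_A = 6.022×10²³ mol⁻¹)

2.88×10⁻⁵ mol

Photon energy at 312 nm: hc/λ = (6.626×10⁻³⁴)(2.998×10⁸)/(312×10⁻⁹) = 6.367×10⁻¹⁹ J.
Energy delivered: (41.7 W m⁻²)(7.92×10⁻⁴ m²)(2790 s) = 92.14 J.
Photons incident: 92.14 / 6.367×10⁻¹⁹ = 1.447×10²⁰, i.e. 1.447×10²⁰/6.022×10²³ = 2.403×10⁻⁴ mol.
Product: Φ × n_abs = 0.12 × 2.403×10⁻⁴ = 2.884×10⁻⁵ mol.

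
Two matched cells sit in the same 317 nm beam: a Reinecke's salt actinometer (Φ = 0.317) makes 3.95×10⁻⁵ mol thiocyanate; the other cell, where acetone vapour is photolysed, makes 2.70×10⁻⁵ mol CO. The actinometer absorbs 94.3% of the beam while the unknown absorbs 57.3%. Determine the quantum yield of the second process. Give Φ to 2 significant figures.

Φ = 0.36

Photons absorbed by the actinometer: 3.95×10⁻⁵ / 0.317 = 1.246×10⁻⁴ mol.
Incident flux: 1.246×10⁻⁴ / 0.943 = 1.321×10⁻⁴ einstein.
Absorbed by unknown: 0.573 × 1.321×10⁻⁴ = 7.569×10⁻⁵ mol.
Φ(unknown) = 2.70×10⁻⁵ / 7.569×10⁻⁵ = 0.36.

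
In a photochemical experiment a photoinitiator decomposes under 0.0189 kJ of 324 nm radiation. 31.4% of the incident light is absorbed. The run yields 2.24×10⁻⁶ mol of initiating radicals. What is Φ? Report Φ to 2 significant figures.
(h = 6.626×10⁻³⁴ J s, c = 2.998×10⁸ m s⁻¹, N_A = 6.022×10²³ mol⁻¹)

Φ = 0.14

Photon energy at 324 nm: hc/λ = (6.626×10⁻³⁴)(2.998×10⁸)/(324×10⁻⁹) = 6.131×10⁻¹⁹ J.
Incident energy: 0.0189 kJ = 18.9 J.
Photons incident: 18.9 / 6.131×10⁻¹⁹ = 3.083×10¹⁹, i.e. 3.083×10¹⁹/6.022×10²³ = 5.120×10⁻⁵ mol.
Photons absorbed: 0.314 × 5.120×10⁻⁵ = 1.608×10⁻⁵ mol.
Φ = 2.24×10⁻⁶ mol / 1.608×10⁻⁵ mol photons = 0.14.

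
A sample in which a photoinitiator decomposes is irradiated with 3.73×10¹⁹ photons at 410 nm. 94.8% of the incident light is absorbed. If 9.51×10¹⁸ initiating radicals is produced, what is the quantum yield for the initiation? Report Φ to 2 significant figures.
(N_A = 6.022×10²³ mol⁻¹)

Product: 9.51×10¹⁸ / 6.022×10²³ = 1.579×10⁻⁵ mol.
Moles of photons: 3.73×10¹⁹ / 6.022×10²³ = 6.194×10⁻⁵ mol.
Photons absorbed: 0.948 × 6.194×10⁻⁵ = 5.872×10⁻⁵ mol.
Φ = 1.579×10⁻⁵ mol / 5.872×10⁻⁵ mol photons = 0.27.

Φ = 0.27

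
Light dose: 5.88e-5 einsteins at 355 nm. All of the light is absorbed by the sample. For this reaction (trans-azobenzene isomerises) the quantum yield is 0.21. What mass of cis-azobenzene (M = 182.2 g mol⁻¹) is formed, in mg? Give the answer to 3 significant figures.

Product: Φ × n_abs = 0.21 × 5.88e-5 = 1.235e-5 mol.
Mass: 1.235e-5 × 182.2 = 0.002250 g = 2.25 mg.

2.25 mg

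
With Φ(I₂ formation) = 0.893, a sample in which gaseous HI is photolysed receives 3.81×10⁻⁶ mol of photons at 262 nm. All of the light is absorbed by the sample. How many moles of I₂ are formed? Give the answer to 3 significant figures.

Product: Φ × n_abs = 0.893 × 3.81×10⁻⁶ = 3.402×10⁻⁶ mol.

3.40×10⁻⁶ mol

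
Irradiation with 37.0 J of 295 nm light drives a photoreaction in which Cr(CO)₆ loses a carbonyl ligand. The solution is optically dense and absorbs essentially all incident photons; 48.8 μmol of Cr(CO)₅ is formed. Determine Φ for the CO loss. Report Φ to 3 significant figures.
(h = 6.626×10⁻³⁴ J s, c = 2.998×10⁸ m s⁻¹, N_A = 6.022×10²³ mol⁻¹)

Product: 48.8 μmol = 4.88×10⁻⁵ mol.
Photon energy at 295 nm: hc/λ = (6.626×10⁻³⁴)(2.998×10⁸)/(295×10⁻⁹) = 6.734×10⁻¹⁹ J.
Photons incident: 37.0 / 6.734×10⁻¹⁹ = 5.495×10¹⁹, i.e. 5.495×10¹⁹/6.022×10²³ = 9.125×10⁻⁵ mol.
Φ = 4.88×10⁻⁵ mol / 9.125×10⁻⁵ mol photons = 0.535.

Φ = 0.535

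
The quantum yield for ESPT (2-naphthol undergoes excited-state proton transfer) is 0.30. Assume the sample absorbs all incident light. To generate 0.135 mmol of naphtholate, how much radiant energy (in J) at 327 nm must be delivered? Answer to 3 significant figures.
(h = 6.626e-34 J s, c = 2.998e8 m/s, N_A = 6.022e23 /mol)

165 J

Product: 0.135 mmol = 1.35e-4 mol.
Photons that must be absorbed: 1.35e-4 / 0.30 = 4.500e-4 mol.
Photon energy: hc/λ = 6.075e-19 J; per mole, 3.658e5 J mol⁻¹.
Energy required: 4.500e-4 × 3.658e5 = 165 J.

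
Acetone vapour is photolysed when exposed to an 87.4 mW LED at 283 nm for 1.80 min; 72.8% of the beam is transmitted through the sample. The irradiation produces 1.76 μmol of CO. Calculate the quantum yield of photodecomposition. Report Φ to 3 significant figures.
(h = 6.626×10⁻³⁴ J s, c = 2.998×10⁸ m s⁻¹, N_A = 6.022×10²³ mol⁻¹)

Φ = 0.290

Product: 1.76 μmol = 1.76×10⁻⁶ mol.
Photon energy at 283 nm: hc/λ = (6.626×10⁻³⁴)(2.998×10⁸)/(283×10⁻⁹) = 7.019×10⁻¹⁹ J.
Energy delivered: (87.4 mW)(108 s) = 9.439 J.
Photons incident: 9.439 / 7.019×10⁻¹⁹ = 1.345×10¹⁹, i.e. 1.345×10¹⁹/6.022×10²³ = 2.233×10⁻⁵ mol.
Fraction absorbed: 1 − 72.8/100 = 0.2720.
Photons absorbed: 0.2720 × 2.233×10⁻⁵ = 6.074×10⁻⁶ mol.
Φ = 1.76×10⁻⁶ mol / 6.074×10⁻⁶ mol photons = 0.290.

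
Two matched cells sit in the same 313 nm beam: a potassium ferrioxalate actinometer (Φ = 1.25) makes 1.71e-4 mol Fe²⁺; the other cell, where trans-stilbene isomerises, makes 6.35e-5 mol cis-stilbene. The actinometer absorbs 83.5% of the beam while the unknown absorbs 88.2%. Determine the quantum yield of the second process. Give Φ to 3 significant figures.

Photons absorbed by the actinometer: 1.71e-4 / 1.25 = 1.368e-4 mol.
Incident flux: 1.368e-4 / 0.835 = 1.638e-4 einstein.
Absorbed by unknown: 0.882 × 1.638e-4 = 1.445e-4 mol.
Φ(unknown) = 6.35e-5 / 1.445e-4 = 0.439.

Φ = 0.439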